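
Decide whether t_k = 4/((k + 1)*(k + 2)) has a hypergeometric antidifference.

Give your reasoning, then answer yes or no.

Ratio r(k) = (k + 1)/(k + 3).
A = k + 1, B = k + 3, C = 1.
Need (k + 1)·f(k+1) − (k + 2)·f(k) = 1.
deg f ≤ 1 (via 1,1,0).
Solve for f: f(k) = k (degree 1 ≤ 1).
R(k) = B(k−1)·f(k)/C(k) = k*(k + 2); s_k = R·t_k = 4*k/(k + 1).
Δs = 4/(k**2 + 3*k + 2), as required.

Yes. s_k = 4*k/(k + 1).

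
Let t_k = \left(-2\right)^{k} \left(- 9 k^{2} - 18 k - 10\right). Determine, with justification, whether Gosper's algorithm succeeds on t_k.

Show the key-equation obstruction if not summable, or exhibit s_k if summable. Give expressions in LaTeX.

r(k) = 2*(-9*k**2 - 36*k - 37)/(9*k**2 + 18*k + 10) after simplifying.
Gosper form: A/B · C(k+1)/C(k) with A=-2, B=1, C=k**2 + 2*k + 10/9.
Need (-2)·f(k+1) − (1)·f(k) = k**2 + 2*k + 10/9.
Degrees (0,0,2) ⇒ d ≤ 2.
Solving with deg f ≤ 2: f(k) = -k*(3*k + 2)/9.
Then R = B(k−1)f/C = -k*(3*k + 2)/(9*k**2 + 18*k + 10), so s_k = R(k)·t_k = (-2)**k*k*(3*k + 2).
Check: Δs_k = (-2)**k*(-9*k**2 - 18*k - 10). ✓

Yes. s_k = \left(-2\right)^{k} k \left(3 k + 2\right).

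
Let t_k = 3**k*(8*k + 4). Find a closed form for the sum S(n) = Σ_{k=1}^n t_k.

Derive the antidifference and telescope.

r(k) = 3*(2*k + 3)/(2*k + 1) after simplifying.
Normal form (A,B,C) = (3, 1, k + 1/2).
Set up (3)·f(k+1) − (1)·f(k) − (k + 1/2) = 0.
deg f ≤ 1 (via 0,0,1).
Solving with deg f ≤ 1: f(k) = (k - 1)/2.
Get s_k = R·t_k = 4*3**k*(k - 1) with R(k) = B(k−1)f(k)/C(k) = (k - 1)/(2*k + 1).
Δs = 3**k*(8*k + 4), as required.
Evaluate: s_(n+1) = 12*3**n*n; subtract s_(1) = 0 ⇒ S(n) = 12*3**n*n.

S(n) = 12*3**n*n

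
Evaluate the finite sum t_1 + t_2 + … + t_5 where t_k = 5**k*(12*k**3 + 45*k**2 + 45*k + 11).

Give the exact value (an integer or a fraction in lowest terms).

Σ = 10109365

r(k) = 5*(12*k**3 + 81*k**2 + 171*k + 113)/(12*k**3 + 45*k**2 + 45*k + 11) after simplifying.
Take A(k)=5, B(k)=1, C(k)=k**3 + 15*k**2/4 + 15*k/4 + 11/12.
Key eq: (5)·f(k+1) = (1)·f(k) + (k**3 + 15*k**2/4 + 15*k/4 + 11/12).
Degrees (0,0,3) ⇒ d ≤ 3.
Coefficient equations give f(k) = (3*k**3 - 1)/12.
R(k) = B(k−1)·f(k)/C(k) = (3*k**3 - 1)/(12*k**3 + 45*k**2 + 45*k + 11); s_k = R·t_k = 5**k*(3*k**3 - 1).
Verify: 5**k*(-3*k**3 + 15*(k + 1)**3 - 4) matches t_k.
Evaluate s at k=6 and k=1: 10109375 and 10; difference 10109365.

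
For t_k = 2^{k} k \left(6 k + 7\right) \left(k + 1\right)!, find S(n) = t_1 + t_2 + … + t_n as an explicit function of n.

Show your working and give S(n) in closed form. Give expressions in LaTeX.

r(k) = 2*(k + 1)*(k + 2)*(6*k + 13)/(k*(6*k + 7)) after simplifying.
So A=2*k + 4 and B=1, with C=k**2 + 7*k/6.
Key eq: (2*k + 4)·f(k+1) = (1)·f(k) + (k**2 + 7*k/6).
Degrees (1,0,2) ⇒ d ≤ 1.
Solving with deg f ≤ 1: f(k) = (3*k - 4)/6.
Get s_k = R·t_k = 2**k*(3*k - 4)*factorial(k + 1) with R(k) = B(k−1)f(k)/C(k) = (3*k - 4)/(k*(6*k + 7)).
s_(k+1) − s_k = 2**k*k*(6*k + 7)*factorial(k + 1) = t_k.
s_(n+1) = 2**(n + 1)*(3*n - 1)*factorial(n + 2) and s_(1) = -4, so S(n) = 6*2**n*n*factorial(n + 2) - 2*2**n*factorial(n + 2) + 4.

S(n) = 6 \cdot 2^{n} n \left(n + 2\right)! - 2 \cdot 2^{n} \left(n + 2\right)! + 4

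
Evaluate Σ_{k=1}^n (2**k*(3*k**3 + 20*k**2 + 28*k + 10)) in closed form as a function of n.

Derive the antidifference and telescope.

S(n) = 6*2**n*n**3 + 22*2**n*n**2 + 30*2**n*n + 6*2**n - 6

Compute t_(k+1)/t_k: get 2*(3*k**3 + 29*k**2 + 77*k + 61)/(3*k**3 + 20*k**2 + 28*k + 10).
Take A(k)=2, B(k)=1, C(k)=k**3 + 20*k**2/3 + 28*k/3 + 10/3.
f must satisfy (2)·f(k+1) − (1)·f(k) = k**3 + 20*k**2/3 + 28*k/3 + 10/3.
From deg A=0, deg B=0, deg C=3: d=3.
Solving with deg f ≤ 3: f(k) = (3*k**3 + 2*k**2 + 2*k - 4)/3.
Get s_k = R·t_k = 2**k*(3*k**3 + 2*k**2 + 2*k - 4) with R(k) = B(k−1)f(k)/C(k) = (3*k**3 + 2*k**2 + 2*k - 4)/(3*k**3 + 20*k**2 + 28*k + 10).
s_(k+1) − s_k = 2**k*(3*k**3 + 20*k**2 + 28*k + 10) = t_k.
Σ_(k=1)^n t_k = s_(n+1) − s_(1) = (2**(n + 1)*(3*n**3 + 11*n**2 + 15*n + 3)) − (6), i.e. 6*2**n*n**3 + 22*2**n*n**2 + 30*2**n*n + 6*2**n - 6.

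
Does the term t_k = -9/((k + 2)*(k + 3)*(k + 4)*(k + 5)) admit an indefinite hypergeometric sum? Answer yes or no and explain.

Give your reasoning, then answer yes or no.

Yes. s_k = k*(-k**2 - 9*k - 26)/(8*(k + 2)*(k + 3)*(k + 4)).

Compute t_(k+1)/t_k: get (k + 2)/(k + 6).
Take A(k)=k + 2, B(k)=k + 6, C(k)=1.
Key eq: (k + 2)·f(k+1) = (k + 5)·f(k) + (1).
Degrees (1,1,0) ⇒ d ≤ 3.
Coefficient equations give f(k) = k*(k**2 + 9*k + 26)/72.
Certificate R = B(k−1)f/C = k*(k + 5)*(k**2 + 9*k + 26)/72 gives s_k = k*(-k**2 - 9*k - 26)/(8*(k + 2)*(k + 3)*(k + 4)).
Check: Δs_k = -9/(k**4 + 14*k**3 + 71*k**2 + 154*k + 120). ✓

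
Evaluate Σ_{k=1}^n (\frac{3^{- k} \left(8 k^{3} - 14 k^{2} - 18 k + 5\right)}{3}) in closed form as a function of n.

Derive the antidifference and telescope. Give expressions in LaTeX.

The ratio is (8*k**3 + 10*k**2 - 22*k - 19)/(3*(8*k**3 - 14*k**2 - 18*k + 5)).
Factor: A=1/3; B=1; C=k**3 - 7*k**2/4 - 9*k/4 + 5/8.
Set up (1/3)·f(k+1) − (1)·f(k) − (k**3 - 7*k**2/4 - 9*k/4 + 5/8) = 0.
Bound: deg f ≤ 3.
Coefficient equations give f(k) = -3*(4*k**3 - k**2 - 4*k + 2)/8.
R(k) = B(k−1)·f(k)/C(k) = -3*(4*k**3 - k**2 - 4*k + 2)/(8*k**3 - 14*k**2 - 18*k + 5); s_k = R·t_k = (-4*k**3 + k**2 + 4*k - 2)/3**k.
s_(k+1) − s_k = (8*k**3 - 14*k**2 - 18*k + 5)/(3*3**k) = t_k.
Σ_(k=1)^n t_k = s_(n+1) − s_(1) = (3**(-n - 1)*(-4*n**3 - 11*n**2 - 6*n - 1)) − (-1/3), i.e. 3**(-n - 1)*(3**n - 4*n**3 - 11*n**2 - 6*n - 1).

S(n) = 3^{- n - 1} \left(3^{n} - 4 n^{3} - 11 n^{2} - 6 n - 1\right)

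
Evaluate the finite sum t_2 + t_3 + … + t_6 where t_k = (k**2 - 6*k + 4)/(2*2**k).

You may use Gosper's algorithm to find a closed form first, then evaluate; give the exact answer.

Σ = -59/64

t_(k+1)/t_k = (k**2 - 4*k - 1)/(2*(k**2 - 6*k + 4)).
Gosper form: A/B · C(k+1)/C(k) with A=1/2, B=1, C=k**2 - 6*k + 4.
Set up (1/2)·f(k+1) − (1)·f(k) − (k**2 - 6*k + 4) = 0.
From deg A=0, deg B=0, deg C=2: d=2.
Solve for f: f(k) = -2*(k**2 - 4*k + 1) (degree 2 ≤ 2).
Certificate R = B(k−1)f/C = -2*(k**2 - 4*k + 1)/(k**2 - 6*k + 4) gives s_k = (-k**2 + 4*k - 1)/2**k.
Verify: (k**2 - 6*k + 4)/(2*2**k) matches t_k.
Σ_(k=2)^(6) t_k = s_(7) − s_(2) = -11/64 − (3/4) = -59/64.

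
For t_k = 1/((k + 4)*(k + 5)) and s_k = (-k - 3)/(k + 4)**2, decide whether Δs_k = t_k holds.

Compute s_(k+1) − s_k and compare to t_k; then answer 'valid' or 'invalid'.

s_(k+1) = (-k - 4)/(k + 5)**2
s_(k+1) − s_k = ((k + 3)*(k + 5)**2 - (k + 4)**3)/((k + 4)**2*(k + 5)**2)
(s_(k+1) − s_k) − t_k = (-2*k - 9)/(k**4 + 18*k**3 + 121*k**2 + 360*k + 400)

Invalid: residual (-2*k - 9)/(k**4 + 18*k**3 + 121*k**2 + 360*k + 400) ≠ 0.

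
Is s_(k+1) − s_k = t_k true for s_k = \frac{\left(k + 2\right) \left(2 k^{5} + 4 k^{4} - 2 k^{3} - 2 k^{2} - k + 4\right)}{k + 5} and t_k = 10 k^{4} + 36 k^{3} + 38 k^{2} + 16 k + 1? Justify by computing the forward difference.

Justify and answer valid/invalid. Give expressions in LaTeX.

s_(k+1) = (2*k**6 + 20*k**5 + 76*k**4 + 138*k**3 + 123*k**2 + 50*k + 15)/(k + 6)
s_(k+1) − s_k = (10*k**6 + 122*k**5 + 488*k**4 + 854*k**3 + 693*k**2 + 245*k + 27)/(k**2 + 11*k + 30)
(s_(k+1) − s_k) − t_k = 3*(-8*k**5 - 82*k**4 - 220*k**3 - 208*k**2 - 82*k - 1)/(k**2 + 11*k + 30)

Invalid: residual \frac{3 \left(- 8 k^{5} - 82 k^{4} - 220 k^{3} - 208 k^{2} - 82 k - 1\right)}{k^{2} + 11 k + 30} ≠ 0.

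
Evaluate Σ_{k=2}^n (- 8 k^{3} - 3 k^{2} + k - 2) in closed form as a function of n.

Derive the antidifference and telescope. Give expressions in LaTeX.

S(n) = - 2 n^{4} - 5 n^{3} - 3 n^{2} - 2 n + 12

t_(k+1)/t_k = (8*k**3 + 27*k**2 + 29*k + 12)/(8*k**3 + 3*k**2 - k + 2).
Gosper form: A/B · C(k+1)/C(k) with A=1, B=1, C=k**3 + 3*k**2/8 - k/8 + 1/4.
Need (1)·f(k+1) − (1)·f(k) = k**3 + 3*k**2/8 - k/8 + 1/4.
Bound: deg f ≤ 4.
A polynomial solution: f(k) = k*(2*k**3 - 3*k**2 + 3)/8.
So s_k = (B(k−1)f/C)·t_k = (k*(2*k**3 - 3*k**2 + 3)/(8*k**3 + 3*k**2 - k + 2))·t_k = k*(-2*k**3 + 3*k**2 - 3).
Verify: -8*k**3 - 3*k**2 + k - 2 matches t_k.
Evaluate: s_(n+1) = -2*n**4 - 5*n**3 - 3*n**2 - 2*n - 2; subtract s_(2) = -14 ⇒ S(n) = -2*n**4 - 5*n**3 - 3*n**2 - 2*n + 12.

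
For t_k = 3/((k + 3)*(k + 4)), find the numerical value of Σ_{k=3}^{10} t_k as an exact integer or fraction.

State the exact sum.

Σ = 2/7

The ratio is (k + 3)/(k + 5).
Take A(k)=k + 3, B(k)=k + 5, C(k)=1.
Key eq: (k + 3)·f(k+1) = (k + 4)·f(k) + (1).
Degrees (1,1,0) ⇒ d ≤ 1.
Match coefficients ⇒ f(k) = k/3.
Get s_k = R·t_k = k/(k + 3) with R(k) = B(k−1)f(k)/C(k) = k*(k + 4)/3.
s_(k+1) − s_k = 3/(k**2 + 7*k + 12) = t_k.
Sum = s_(11) − s_(3); s_(11) = 11/14, s_(3) = 1/2 ⇒ 2/7.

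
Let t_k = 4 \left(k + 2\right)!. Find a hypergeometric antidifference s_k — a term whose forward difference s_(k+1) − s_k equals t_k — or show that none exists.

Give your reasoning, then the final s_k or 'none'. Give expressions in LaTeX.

Ratio r(k) = k + 3.
Take A(k)=k + 3, B(k)=1, C(k)=1.
Key eq: (k + 3)·f(k+1) = (1)·f(k) + (1).
d = -1 from the (1,0,0) case.
deg f ≤ -1 is impossible — no certificate.

not Gosper-summable; s_k does not exist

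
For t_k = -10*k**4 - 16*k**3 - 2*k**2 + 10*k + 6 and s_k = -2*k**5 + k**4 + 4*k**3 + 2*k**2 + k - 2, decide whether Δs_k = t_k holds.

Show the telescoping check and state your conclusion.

s_(k+1) = -2*k**5 - 9*k**4 - 12*k**3 + 11*k + 4
s_(k+1) − s_k = -10*k**4 - 16*k**3 - 2*k**2 + 10*k + 6
(s_(k+1) − s_k) − t_k = 0

valid; difference matches t_k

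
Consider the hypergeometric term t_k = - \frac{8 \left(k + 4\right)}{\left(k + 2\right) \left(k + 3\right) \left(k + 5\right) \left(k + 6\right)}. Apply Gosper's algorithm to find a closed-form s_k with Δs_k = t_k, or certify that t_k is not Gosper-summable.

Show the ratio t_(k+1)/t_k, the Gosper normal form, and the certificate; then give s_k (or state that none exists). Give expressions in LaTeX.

s_k = \frac{2 k \left(- k - 7\right)}{5 \left(k^{2} + 7 k + 10\right)}

Compute t_(k+1)/t_k: get (k + 2)*(k + 5)**2/((k + 4)**2*(k + 7)).
Normal form (A,B,C) = (k + 2, k + 7, k**2 + 8*k + 16).
Key eq: (k + 2)·f(k+1) = (k + 6)·f(k) + (k**2 + 8*k + 16).
Degrees (1,1,2) ⇒ d ≤ 4.
Solving with deg f ≤ 4: f(k) = k*(k + 3)*(k + 4)*(k + 7)/20.
Get s_k = R·t_k = 2*k*(-k - 7)/(5*(k**2 + 7*k + 10)) with R(k) = B(k−1)f(k)/C(k) = k*(k + 3)*(k + 6)*(k + 7)/(20*(k + 4)).
s_(k+1) − s_k = 8*(-k - 4)/(k**4 + 16*k**3 + 91*k**2 + 216*k + 180) = t_k.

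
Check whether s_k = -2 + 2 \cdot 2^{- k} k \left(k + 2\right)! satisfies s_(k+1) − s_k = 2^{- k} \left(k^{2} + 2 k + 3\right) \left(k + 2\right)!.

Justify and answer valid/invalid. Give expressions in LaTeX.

Valid — Δs_k = t_k.

s_(k+1) = 2*2**(-k - 1)*(k + 1)*factorial(k + 3) - 2
s_(k+1) − s_k = (k**2 + 2*k + 3)*factorial(k + 2)/2**k
(s_(k+1) − s_k) − t_k = 0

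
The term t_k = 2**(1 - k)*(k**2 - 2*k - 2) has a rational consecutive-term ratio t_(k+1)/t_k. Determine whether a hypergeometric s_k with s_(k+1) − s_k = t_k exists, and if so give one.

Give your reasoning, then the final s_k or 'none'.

Step 1: r(k) = (k**2 - 3)/(2*(k**2 - 2*k - 2)).
A = 1/2, B = 1, C = k**2 - 2*k - 2.
Solve (1/2)·f(k+1) − (1)·f(k) = k**2 - 2*k - 2.
deg f ≤ 2 (via 0,0,2).
Solve for f: f(k) = -2*(k - 1)*(k + 1) (degree 2 ≤ 2).
So s_k = (B(k−1)f/C)·t_k = (-2*(k - 1)*(k + 1)/(k**2 - 2*k - 2))·t_k = 2**(2 - k)*(1 - k**2).
Δs = 2**(1 - k)*(k**2 - 2*k - 2), as required.

s_k = 2**(2 - k)*(1 - k**2)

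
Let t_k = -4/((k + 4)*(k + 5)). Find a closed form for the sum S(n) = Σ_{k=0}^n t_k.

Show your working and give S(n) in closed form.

Ratio r(k) = (k + 4)/(k + 6).
So A=k + 4 and B=k + 6, with C=1.
Solve (k + 4)·f(k+1) − (k + 5)·f(k) = 1.
Degrees (1,1,0) ⇒ d ≤ 1.
Solve for f: f(k) = k/4 (degree 1 ≤ 1).
Certificate R = B(k−1)f/C = k*(k + 5)/4 gives s_k = -k/(k + 4).
Δs = -4/(k**2 + 9*k + 20), as required.
Σ_(k=0)^n t_k = s_(n+1) − s_(0) = ((-n - 1)/(n + 5)) − (0), i.e. (-n - 1)/(n + 5).

S(n) = (-n - 1)/(n + 5)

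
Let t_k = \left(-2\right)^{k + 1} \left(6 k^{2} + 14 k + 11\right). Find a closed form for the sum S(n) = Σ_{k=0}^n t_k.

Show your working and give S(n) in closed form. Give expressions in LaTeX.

Compute t_(k+1)/t_k: get 2*(-6*k**2 - 26*k - 31)/(6*k**2 + 14*k + 11).
Take A(k)=-2, B(k)=1, C(k)=k**2 + 7*k/3 + 11/6.
f must satisfy (-2)·f(k+1) − (1)·f(k) = k**2 + 7*k/3 + 11/6.
Bound: deg f ≤ 2.
Solve for f: f(k) = -(2*k**2 + 2*k + 1)/6 (degree 2 ≤ 2).
Get s_k = R·t_k = 2*(-2)**k*(2*k**2 + 2*k + 1) with R(k) = B(k−1)f(k)/C(k) = -(2*k**2 + 2*k + 1)/(6*k**2 + 14*k + 11).
s_(k+1) − s_k = (-2)**(k + 1)*(6*k**2 + 14*k + 11) = t_k.
s_(n+1) = (-2)**(n + 2)*(-2*n**2 - 6*n - 5) and s_(0) = 2, so S(n) = -8*(-2)**n*n**2 - 24*(-2)**n*n - 20*(-2)**n - 2.

S(n) = - 8 \left(-2\right)^{n} n^{2} - 24 \left(-2\right)^{n} n - 20 \left(-2\right)^{n} - 2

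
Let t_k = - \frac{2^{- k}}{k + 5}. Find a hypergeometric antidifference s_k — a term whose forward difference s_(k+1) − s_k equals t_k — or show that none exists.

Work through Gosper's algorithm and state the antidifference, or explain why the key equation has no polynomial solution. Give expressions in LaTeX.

none — t_k is not Gosper-summable

r(k) = (k + 5)/(2*(k + 6)) after simplifying.
A = k/2 + 5/2, B = k + 6, C = 1.
Solve (k/2 + 5/2)·f(k+1) − (k + 5)·f(k) = 1.
From deg A=1, deg B=1, deg C=0: d=-1.
Bound -1 < 0, so the key equation has no polynomial solution.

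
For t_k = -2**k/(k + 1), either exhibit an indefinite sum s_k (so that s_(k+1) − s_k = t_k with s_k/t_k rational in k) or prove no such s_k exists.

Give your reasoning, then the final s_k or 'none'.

not Gosper-summable; s_k does not exist

t_(k+1)/t_k = 2*(k + 1)/(k + 2).
Normal form (A,B,C) = (2*k + 2, k + 2, 1).
Set up (2*k + 2)·f(k+1) − (k + 1)·f(k) − (1) = 0.
d = -1 from the (1,1,0) case.
d = -1 < 0 ⇒ no nonzero polynomial f; not summable.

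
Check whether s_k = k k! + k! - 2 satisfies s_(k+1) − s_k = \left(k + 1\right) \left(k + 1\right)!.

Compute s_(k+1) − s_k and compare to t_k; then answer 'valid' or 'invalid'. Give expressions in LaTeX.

s_(k+1) = k**2*factorial(k) + 3*k*factorial(k) + 2*factorial(k) - 2
s_(k+1) − s_k = (k + 1)*factorial(k + 1)
(s_(k+1) − s_k) − t_k = 0

Valid: the claim telescopes to t_k.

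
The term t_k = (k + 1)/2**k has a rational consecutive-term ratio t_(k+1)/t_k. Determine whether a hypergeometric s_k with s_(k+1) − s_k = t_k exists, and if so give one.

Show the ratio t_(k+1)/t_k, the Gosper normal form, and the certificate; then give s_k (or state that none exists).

r(k) = (k + 2)/(2*(k + 1)) after simplifying.
Normal form (A,B,C) = (1/2, 1, k + 1).
Key eq: (1/2)·f(k+1) = (1)·f(k) + (k + 1).
Degrees (0,0,1) ⇒ d ≤ 1.
Solve for f: f(k) = -2*(k + 2) (degree 1 ≤ 1).
So s_k = (B(k−1)f/C)·t_k = (-2*(k + 2)/(k + 1))·t_k = 2**(1 - k)*(-k - 2).
Δs = (k + 1)/2**k, as required.

s_k = 2**(1 - k)*(-k - 2)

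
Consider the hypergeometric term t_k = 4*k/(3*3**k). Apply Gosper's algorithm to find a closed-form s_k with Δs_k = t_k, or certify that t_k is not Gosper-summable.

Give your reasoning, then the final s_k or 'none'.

Compute t_(k+1)/t_k: get (k + 1)/(3*k).
Take A(k)=1/3, B(k)=1, C(k)=k.
Set up (1/3)·f(k+1) − (1)·f(k) − (k) = 0.
Bound: deg f ≤ 1.
Solving with deg f ≤ 1: f(k) = -3*(2*k + 1)/4.
So s_k = (B(k−1)f/C)·t_k = (-3*(2*k + 1)/(4*k))·t_k = (-2*k - 1)/3**k.
Check: Δs_k = 4*k/(3*3**k). ✓

s_k = (-2*k - 1)/3**k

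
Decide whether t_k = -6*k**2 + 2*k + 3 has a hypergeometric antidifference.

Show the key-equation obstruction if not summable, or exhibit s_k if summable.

Yes. s_k = k*(-2*k**2 + 4*k + 1).

Ratio r(k) = (6*k**2 + 10*k + 1)/(6*k**2 - 2*k - 3).
So A=1 and B=1, with C=k**2 - k/3 - 1/2.
f must satisfy (1)·f(k+1) − (1)·f(k) = k**2 - k/3 - 1/2.
From deg A=0, deg B=0, deg C=2: d=3.
A polynomial solution: f(k) = k*(2*k**2 - 4*k - 1)/6.
Then R = B(k−1)f/C = k*(2*k**2 - 4*k - 1)/(6*k**2 - 2*k - 3), so s_k = R(k)·t_k = k*(-2*k**2 + 4*k + 1).
Check: Δs_k = -6*k**2 + 2*k + 3. ✓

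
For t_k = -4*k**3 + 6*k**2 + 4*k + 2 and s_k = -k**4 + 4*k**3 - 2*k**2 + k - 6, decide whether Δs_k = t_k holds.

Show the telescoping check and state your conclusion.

Valid — Δs_k = t_k.

s_(k+1) = -k**4 + 4*k**2 + 5*k - 4
s_(k+1) − s_k = -4*k**3 + 6*k**2 + 4*k + 2
(s_(k+1) − s_k) − t_k = 0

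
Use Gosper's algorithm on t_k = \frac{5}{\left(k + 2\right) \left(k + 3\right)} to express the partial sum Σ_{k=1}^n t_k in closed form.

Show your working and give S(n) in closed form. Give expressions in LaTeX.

t_(k+1)/t_k = (k + 2)/(k + 4).
Take A(k)=k + 2, B(k)=k + 4, C(k)=1.
Need (k + 2)·f(k+1) − (k + 3)·f(k) = 1.
deg f ≤ 1 (via 1,1,0).
Match coefficients ⇒ f(k) = k/2.
Certificate R = B(k−1)f/C = k*(k + 3)/2 gives s_k = 5*k/(2*(k + 2)).
Δs = 5/(k**2 + 5*k + 6), as required.
Evaluate: s_(n+1) = 5*(n + 1)/(2*(n + 3)); subtract s_(1) = 5/6 ⇒ S(n) = 5*n/(3*(n + 3)).

S(n) = \frac{5 n}{3 \left(n + 3\right)}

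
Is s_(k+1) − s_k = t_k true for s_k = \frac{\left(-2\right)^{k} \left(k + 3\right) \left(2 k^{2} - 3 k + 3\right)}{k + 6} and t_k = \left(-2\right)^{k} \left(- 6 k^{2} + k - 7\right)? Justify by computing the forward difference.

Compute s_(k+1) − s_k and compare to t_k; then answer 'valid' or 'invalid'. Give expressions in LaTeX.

Invalid: residual \frac{\left(-2\right)^{k} \left(18 k^{3} + 111 k^{2} - 6 k + 135\right)}{k^{2} + 13 k + 42} ≠ 0.

s_(k+1) = 2*(-2)**k*(k + 4)*(3*k - 2*(k + 1)**2)/(k + 7)
s_(k+1) − s_k = (-2)**k*(-6*k**4 - 59*k**3 - 135*k**2 - 55*k - 159)/(k**2 + 13*k + 42)
(s_(k+1) − s_k) − t_k = (-2)**k*(18*k**3 + 111*k**2 - 6*k + 135)/(k**2 + 13*k + 42)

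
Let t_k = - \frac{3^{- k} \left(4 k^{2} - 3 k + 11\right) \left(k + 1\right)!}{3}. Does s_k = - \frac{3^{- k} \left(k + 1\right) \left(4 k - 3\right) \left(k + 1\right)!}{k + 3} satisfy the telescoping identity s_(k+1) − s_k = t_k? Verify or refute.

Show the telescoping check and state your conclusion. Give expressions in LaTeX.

s_(k+1) = -(k + 2)*(4*k + 1)*factorial(k + 2)/(3*3**k*(k + 4))
s_(k+1) − s_k = -(4*k**4 + 17*k**3 + 20*k**2 + 61*k + 48)*factorial(k + 1)/(3*3**k*(k + 3)*(k + 4))
(s_(k+1) − s_k) − t_k = 2*(4*k**3 + 9*k**2 - 10*k + 42)*factorial(k + 1)/(3*3**k*(k + 3)*(k + 4))

Invalid: residual \frac{2 \cdot 3^{- k} \left(4 k^{3} + 9 k^{2} - 10 k + 42\right) \left(k + 1\right)!}{3 \left(k + 3\right) \left(k + 4\right)} ≠ 0.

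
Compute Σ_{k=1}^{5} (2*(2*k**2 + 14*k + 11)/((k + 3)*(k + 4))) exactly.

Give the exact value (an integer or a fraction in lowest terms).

Σ = 295/18

Step 1: r(k) = (k + 3)*(14*k + 2*(k + 1)**2 + 25)/((k + 5)*(2*k**2 + 14*k + 11)).
Take A(k)=k + 3, B(k)=k + 5, C(k)=k**2 + 7*k + 11/2.
f must satisfy (k + 3)·f(k+1) − (k + 4)·f(k) = k**2 + 7*k + 11/2.
Degrees (1,1,2) ⇒ d ≤ 2.
Match coefficients ⇒ f(k) = k*(6*k + 5)/6.
R(k) = B(k−1)·f(k)/C(k) = k*(k + 4)*(6*k + 5)/(3*(2*k**2 + 14*k + 11)); s_k = R·t_k = 2*k*(6*k + 5)/(3*(k + 3)).
s_(k+1) − s_k = 2*(2*k**2 + 14*k + 11)/(k**2 + 7*k + 12) = t_k.
Telescoping: Σ = s_(6) − s_(1) = 164/9 − (11/6) = 295/18.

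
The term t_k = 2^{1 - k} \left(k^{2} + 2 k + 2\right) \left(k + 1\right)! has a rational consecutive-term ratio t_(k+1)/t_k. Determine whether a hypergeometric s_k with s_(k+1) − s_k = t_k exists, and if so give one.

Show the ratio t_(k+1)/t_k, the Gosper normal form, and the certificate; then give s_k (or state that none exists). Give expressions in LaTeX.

s_k = 2^{2 - k} \left(k + 1\right) \left(k + 1\right)!

Step 1: r(k) = (k + 2)*(2*k + (k + 1)**2 + 4)/(2*(k**2 + 2*k + 2)).
A = k/2 + 1, B = 1, C = k**2 + 2*k + 2.
Set up (k/2 + 1)·f(k+1) − (1)·f(k) − (k**2 + 2*k + 2) = 0.
deg f ≤ 1 (via 1,0,2).
Match coefficients ⇒ f(k) = 2*(k + 1).
R(k) = B(k−1)·f(k)/C(k) = 2*(k + 1)/(k**2 + 2*k + 2); s_k = R·t_k = 2**(2 - k)*(k + 1)*factorial(k + 1).
Δs = 2**(1 - k)*(k**2 + 2*k + 2)*factorial(k + 1), as required.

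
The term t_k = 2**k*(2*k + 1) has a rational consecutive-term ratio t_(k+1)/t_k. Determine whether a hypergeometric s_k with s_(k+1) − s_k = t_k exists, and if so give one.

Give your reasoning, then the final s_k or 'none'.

Compute t_(k+1)/t_k: get 2*(2*k + 3)/(2*k + 1).
Normal form (A,B,C) = (2, 1, k + 1/2).
Solve (2)·f(k+1) − (1)·f(k) = k + 1/2.
Bound: deg f ≤ 1.
Solve for f: f(k) = (2*k - 3)/2 (degree 1 ≤ 1).
Get s_k = R·t_k = 2**k*(2*k - 3) with R(k) = B(k−1)f(k)/C(k) = (2*k - 3)/(2*k + 1).
Verify: 2**k*(2*k + 1) matches t_k.

s_k = 2**k*(2*k - 3)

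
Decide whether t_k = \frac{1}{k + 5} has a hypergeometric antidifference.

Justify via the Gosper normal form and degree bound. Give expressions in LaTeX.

No — t_k has no hypergeometric antidifference.

r(k) = (k + 5)/(k + 6) after simplifying.
So A=k + 5 and B=k + 6, with C=1.
f must satisfy (k + 5)·f(k+1) − (k + 5)·f(k) = 1.
From deg A=1, deg B=1, deg C=0: d=0.
Put f(k) = c0: A·f(k+1) − B(k−1)·f(k) − C = -1; need -1 = 0 — inconsistent ⇒ no f, not summable.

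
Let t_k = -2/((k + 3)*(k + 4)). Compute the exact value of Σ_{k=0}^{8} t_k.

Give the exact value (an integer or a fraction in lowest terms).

Compute t_(k+1)/t_k: get (k + 3)/(k + 5).
Take A(k)=k + 3, B(k)=k + 5, C(k)=1.
Solve (k + 3)·f(k+1) − (k + 4)·f(k) = 1.
Bound: deg f ≤ 1.
A polynomial solution: f(k) = k/3.
Get s_k = R·t_k = -2*k/(3*k + 9) with R(k) = B(k−1)f(k)/C(k) = k*(k + 4)/3.
s_(k+1) − s_k = -2/(k**2 + 7*k + 12) = t_k.
Σ_(k=0)^(8) t_k = s_(9) − s_(0) = -1/2 − (0) = -1/2.

Σ = -1/2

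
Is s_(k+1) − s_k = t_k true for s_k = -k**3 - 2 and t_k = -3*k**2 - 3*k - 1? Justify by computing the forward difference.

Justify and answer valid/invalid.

s_(k+1) = -(k + 1)**3 - 2
s_(k+1) − s_k = k**3 - (k + 1)**3
(s_(k+1) − s_k) − t_k = 0

Valid: the claim telescopes to t_k.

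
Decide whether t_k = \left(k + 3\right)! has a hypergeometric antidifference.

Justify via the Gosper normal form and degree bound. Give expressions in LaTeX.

No — t_k has no hypergeometric antidifference.

Ratio r(k) = k + 4.
A = k + 4, B = 1, C = 1.
Set up (k + 4)·f(k+1) − (1)·f(k) − (1) = 0.
d = -1 from the (1,0,0) case.
d = -1 < 0 ⇒ no nonzero polynomial f; not summable.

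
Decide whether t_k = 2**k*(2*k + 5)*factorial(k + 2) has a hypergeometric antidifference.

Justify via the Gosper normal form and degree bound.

Yes. s_k = 2**k*factorial(k + 2).

Compute t_(k+1)/t_k: get 2*(k + 3)*(2*k + 7)/(2*k + 5).
Normal form (A,B,C) = (2*k + 6, 1, k + 5/2).
f must satisfy (2*k + 6)·f(k+1) − (1)·f(k) = k + 5/2.
deg f ≤ 0 (via 1,0,1).
Solving with deg f ≤ 0: f(k) = 1/2.
R(k) = B(k−1)·f(k)/C(k) = 1/(2*k + 5); s_k = R·t_k = 2**k*factorial(k + 2).
Δs = 2**k*(2*k + 5)*factorial(k + 2), as required.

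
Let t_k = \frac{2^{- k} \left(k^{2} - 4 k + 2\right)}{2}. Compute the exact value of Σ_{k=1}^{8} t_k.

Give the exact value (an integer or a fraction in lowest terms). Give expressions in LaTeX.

Σ = -1/8

r(k) = (k**2 - 2*k - 1)/(2*(k**2 - 4*k + 2)) after simplifying.
Take A(k)=1/2, B(k)=1, C(k)=k**2 - 4*k + 2.
Need (1/2)·f(k+1) − (1)·f(k) = k**2 - 4*k + 2.
d = 2 from the (0,0,2) case.
A polynomial solution: f(k) = -2*(k - 1)**2.
Then R = B(k−1)f/C = -2*(k - 1)**2/(k**2 - 4*k + 2), so s_k = R(k)·t_k = (-k**2 + 2*k - 1)/2**k.
s_(k+1) − s_k = (k**2 - 4*k + 2)/(2*2**k) = t_k.
Telescoping: Σ = s_(9) − s_(1) = -1/8 − (0) = -1/8.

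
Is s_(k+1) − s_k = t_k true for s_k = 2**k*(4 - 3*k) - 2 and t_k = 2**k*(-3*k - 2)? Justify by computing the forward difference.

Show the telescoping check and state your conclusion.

valid (s_(k+1) − s_k reduces to t_k)

s_(k+1) = 2*2**k*(1 - 3*k) - 2
s_(k+1) − s_k = 2**k*(-3*k - 2)
(s_(k+1) − s_k) − t_k = 0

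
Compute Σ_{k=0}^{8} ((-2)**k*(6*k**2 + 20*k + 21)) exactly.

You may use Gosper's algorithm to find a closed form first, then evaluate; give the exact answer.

Σ = 102915

t_(k+1)/t_k = 2*(-6*k**2 - 32*k - 47)/(6*k**2 + 20*k + 21).
So A=-2 and B=1, with C=k**2 + 10*k/3 + 7/2.
f must satisfy (-2)·f(k+1) − (1)·f(k) = k**2 + 10*k/3 + 7/2.
From deg A=0, deg B=0, deg C=2: d=2.
A polynomial solution: f(k) = -(2*k**2 + 4*k + 3)/6.
Certificate R = B(k−1)f/C = -(2*k**2 + 4*k + 3)/(6*k**2 + 20*k + 21) gives s_k = (-2)**k*(-2*k**2 - 4*k - 3).
Check: Δs_k = (-2)**k*(6*k**2 + 20*k + 21). ✓
Sum = s_(9) − s_(0); s_(9) = 102912, s_(0) = -3 ⇒ 102915.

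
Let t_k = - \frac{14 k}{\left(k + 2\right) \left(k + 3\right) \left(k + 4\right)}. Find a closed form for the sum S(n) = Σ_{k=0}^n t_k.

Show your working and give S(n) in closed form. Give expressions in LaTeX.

S(n) = \frac{7 n \left(- n - 1\right)}{3 \left(n^{2} + 7 n + 12\right)}

r(k) = (k + 1)*(k + 2)/(k*(k + 5)) after simplifying.
Normal form (A,B,C) = (k + 2, k + 5, k).
Set up (k + 2)·f(k+1) − (k + 4)·f(k) − (k) = 0.
Bound: deg f ≤ 2.
Coefficient equations give f(k) = k*(k - 1)/6.
R(k) = B(k−1)·f(k)/C(k) = (k - 1)*(k + 4)/6; s_k = R·t_k = 7*k*(1 - k)/(3*(k + 2)*(k + 3)).
s_(k+1) − s_k = -14*k/(k**3 + 9*k**2 + 26*k + 24) = t_k.
Evaluate: s_(n+1) = 7*n*(-n - 1)/(3*(n**2 + 7*n + 12)); subtract s_(0) = 0 ⇒ S(n) = 7*n*(-n - 1)/(3*(n**2 + 7*n + 12)).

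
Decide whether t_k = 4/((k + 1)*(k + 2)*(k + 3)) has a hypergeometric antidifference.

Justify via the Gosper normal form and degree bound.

Yes. s_k = k*(k + 3)/((k + 1)*(k + 2)).

r(k) = (k + 1)/(k + 4) after simplifying.
A = k + 1, B = k + 4, C = 1.
Need (k + 1)·f(k+1) − (k + 3)·f(k) = 1.
Bound: deg f ≤ 2.
Coefficient equations give f(k) = k*(k + 3)/4.
Get s_k = R·t_k = k*(k + 3)/((k + 1)*(k + 2)) with R(k) = B(k−1)f(k)/C(k) = k*(k + 3)**2/4.
Check: Δs_k = 4/(k**3 + 6*k**2 + 11*k + 6). ✓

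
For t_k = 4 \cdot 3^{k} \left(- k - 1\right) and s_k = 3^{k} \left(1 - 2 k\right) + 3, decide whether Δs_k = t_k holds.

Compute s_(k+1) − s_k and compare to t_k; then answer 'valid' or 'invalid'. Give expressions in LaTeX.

valid; difference matches t_k

s_(k+1) = -3*3**k*(2*k + 1) + 3
s_(k+1) − s_k = 4*3**k*(-k - 1)
(s_(k+1) − s_k) − t_k = 0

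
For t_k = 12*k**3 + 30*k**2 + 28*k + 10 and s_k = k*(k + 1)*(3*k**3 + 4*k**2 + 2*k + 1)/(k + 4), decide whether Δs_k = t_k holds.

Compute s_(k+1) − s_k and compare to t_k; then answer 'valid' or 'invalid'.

Invalid: residual 3*(-9*k**4 - 74*k**3 - 146*k**2 - 121*k - 40)/(k**2 + 9*k + 20) ≠ 0.

s_(k+1) = (k + 1)*(k + 2)*(2*k + 3*(k + 1)**3 + 4*(k + 1)**2 + 3)/(k + 5)
s_(k+1) − s_k = (12*k**5 + 111*k**4 + 316*k**3 + 424*k**2 + 287*k + 80)/(k**2 + 9*k + 20)
(s_(k+1) − s_k) − t_k = 3*(-9*k**4 - 74*k**3 - 146*k**2 - 121*k - 40)/(k**2 + 9*k + 20)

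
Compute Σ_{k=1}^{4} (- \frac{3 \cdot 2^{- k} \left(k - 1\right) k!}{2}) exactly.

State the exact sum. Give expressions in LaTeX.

Σ = -39/4

t_(k+1)/t_k = k*(k + 1)/(2*(k - 1)).
So A=k/2 + 1/2 and B=1, with C=k - 1.
Solve (k/2 + 1/2)·f(k+1) − (1)·f(k) = k - 1.
Bound: deg f ≤ 0.
Solving with deg f ≤ 0: f(k) = 2.
R(k) = B(k−1)·f(k)/C(k) = 2/(k - 1); s_k = R·t_k = -3*factorial(k)/2**k.
Check: Δs_k = -3*(k - 1)*factorial(k)/(2*2**k). ✓
Telescoping: Σ = s_(5) − s_(1) = -45/4 − (-3/2) = -39/4.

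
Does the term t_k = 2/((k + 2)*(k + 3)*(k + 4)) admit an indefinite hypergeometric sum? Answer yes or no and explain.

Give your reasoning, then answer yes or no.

t_(k+1)/t_k = (k + 2)/(k + 5).
Take A(k)=k + 2, B(k)=k + 5, C(k)=1.
Solve (k + 2)·f(k+1) − (k + 4)·f(k) = 1.
Bound: deg f ≤ 2.
A polynomial solution: f(k) = k*(k + 5)/12.
So s_k = (B(k−1)f/C)·t_k = (k*(k + 4)*(k + 5)/12)·t_k = k*(k + 5)/(6*(k + 2)*(k + 3)).
s_(k+1) − s_k = 2/(k**3 + 9*k**2 + 26*k + 24) = t_k.

Yes. s_k = k*(k + 5)/(6*(k + 2)*(k + 3)).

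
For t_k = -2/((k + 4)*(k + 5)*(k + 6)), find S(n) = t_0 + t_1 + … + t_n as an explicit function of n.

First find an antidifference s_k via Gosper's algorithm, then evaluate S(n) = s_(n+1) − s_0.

S(n) = (-n**2 - 11*n - 10)/(20*(n**2 + 11*n + 30))

t_(k+1)/t_k = (k + 4)/(k + 7).
Take A(k)=k + 4, B(k)=k + 7, C(k)=1.
Set up (k + 4)·f(k+1) − (k + 6)·f(k) − (1) = 0.
d = 2 from the (1,1,0) case.
Match coefficients ⇒ f(k) = k*(k + 9)/40.
Get s_k = R·t_k = k*(-k - 9)/(20*(k + 4)*(k + 5)) with R(k) = B(k−1)f(k)/C(k) = k*(k + 6)*(k + 9)/40.
Δs = -2/(k**3 + 15*k**2 + 74*k + 120), as required.
s_(n+1) = (-n**2 - 11*n - 10)/(20*(n**2 + 11*n + 30)) and s_(0) = 0, so S(n) = (-n**2 - 11*n - 10)/(20*(n**2 + 11*n + 30)).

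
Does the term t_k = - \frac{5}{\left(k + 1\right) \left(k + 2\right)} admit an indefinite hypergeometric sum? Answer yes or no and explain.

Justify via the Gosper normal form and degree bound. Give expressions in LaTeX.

Ratio r(k) = (k + 1)/(k + 3).
Factor: A=k + 1; B=k + 3; C=1.
Solve (k + 1)·f(k+1) − (k + 2)·f(k) = 1.
From deg A=1, deg B=1, deg C=0: d=1.
Match coefficients ⇒ f(k) = k.
So s_k = (B(k−1)f/C)·t_k = (k*(k + 2))·t_k = -5*k/(k + 1).
Check: Δs_k = -5/(k**2 + 3*k + 2). ✓

Yes. s_k = - \frac{5 k}{k + 1}.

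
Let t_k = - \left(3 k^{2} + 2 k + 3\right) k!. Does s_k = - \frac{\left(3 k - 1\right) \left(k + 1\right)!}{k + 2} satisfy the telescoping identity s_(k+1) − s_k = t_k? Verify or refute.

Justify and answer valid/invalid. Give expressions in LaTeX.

s_(k+1) = -(3*k + 2)*factorial(k + 2)/(k + 3)
s_(k+1) − s_k = -(3*k**3 + 11*k**2 + 12*k + 11)*factorial(k + 1)/((k + 2)*(k + 3))
(s_(k+1) − s_k) − t_k = (3*k**3 + 8*k**2 + 4*k + 7)*factorial(k)/((k + 2)*(k + 3))

Invalid: residual \frac{\left(3 k^{3} + 8 k^{2} + 4 k + 7\right) k!}{\left(k + 2\right) \left(k + 3\right)} ≠ 0.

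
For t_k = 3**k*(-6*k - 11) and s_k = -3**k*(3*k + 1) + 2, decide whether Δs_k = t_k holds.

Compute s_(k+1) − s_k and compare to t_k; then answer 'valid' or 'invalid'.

Valid: the claim telescopes to t_k.

s_(k+1) = -3*3**k*(3*k + 4) + 2
s_(k+1) − s_k = 3**k*(-6*k - 11)
(s_(k+1) − s_k) − t_k = 0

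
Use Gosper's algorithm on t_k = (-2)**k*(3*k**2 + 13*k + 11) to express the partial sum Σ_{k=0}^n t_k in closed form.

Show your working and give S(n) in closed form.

S(n) = 2*(-2)**n*n**2 + 10*(-2)**n*n + 10*(-2)**n + 1

The ratio is 2*(-3*k**2 - 19*k - 27)/(3*k**2 + 13*k + 11).
A = -2, B = 1, C = k**2 + 13*k/3 + 11/3.
Key eq: (-2)·f(k+1) = (1)·f(k) + (k**2 + 13*k/3 + 11/3).
Bound: deg f ≤ 2.
Match coefficients ⇒ f(k) = -(k**2 + 3*k + 1)/3.
Get s_k = R·t_k = (-2)**k*(-k**2 - 3*k - 1) with R(k) = B(k−1)f(k)/C(k) = -(k**2 + 3*k + 1)/(3*k**2 + 13*k + 11).
s_(k+1) − s_k = (-2)**k*(3*k**2 + 13*k + 11) = t_k.
Evaluate: s_(n+1) = 2*(-2)**n*(n**2 + 5*n + 5); subtract s_(0) = -1 ⇒ S(n) = 2*(-2)**n*n**2 + 10*(-2)**n*n + 10*(-2)**n + 1.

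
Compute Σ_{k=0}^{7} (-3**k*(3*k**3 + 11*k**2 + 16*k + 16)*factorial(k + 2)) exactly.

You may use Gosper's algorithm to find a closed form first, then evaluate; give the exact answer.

Σ = -1380896294396

The ratio is 3*(3*k**4 + 29*k**3 + 107*k**2 + 187*k + 138)/(3*k**3 + 11*k**2 + 16*k + 16).
A = 3*k + 9, B = 1, C = k**3 + 11*k**2/3 + 16*k/3 + 16/3.
Set up (3*k + 9)·f(k+1) − (1)·f(k) − (k**3 + 11*k**2/3 + 16*k/3 + 16/3) = 0.
Degrees (1,0,3) ⇒ d ≤ 2.
A polynomial solution: f(k) = (k**2 - k + 2)/3.
Then R = B(k−1)f/C = (k**2 - k + 2)/(3*k**3 + 11*k**2 + 16*k + 16), so s_k = R(k)·t_k = -3**k*(k**2 - k + 2)*factorial(k + 2).
Verify: -3**k*(3*k**3 + 11*k**2 + 16*k + 16)*factorial(k + 2) matches t_k.
Sum = s_(8) − s_(0); s_(8) = -1380896294400, s_(0) = -4 ⇒ -1380896294396.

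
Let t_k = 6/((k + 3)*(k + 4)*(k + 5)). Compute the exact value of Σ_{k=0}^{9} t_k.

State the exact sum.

Ratio r(k) = (k + 3)/(k + 6).
So A=k + 3 and B=k + 6, with C=1.
Key eq: (k + 3)·f(k+1) = (k + 5)·f(k) + (1).
deg f ≤ 2 (via 1,1,0).
Solving with deg f ≤ 2: f(k) = k*(k + 7)/24.
R(k) = B(k−1)·f(k)/C(k) = k*(k + 5)*(k + 7)/24; s_k = R·t_k = k*(k + 7)/(4*(k + 3)*(k + 4)).
s_(k+1) − s_k = 6/(k**3 + 12*k**2 + 47*k + 60) = t_k.
Evaluate s at k=10 and k=0: 85/364 and 0; difference 85/364.

Σ = 85/364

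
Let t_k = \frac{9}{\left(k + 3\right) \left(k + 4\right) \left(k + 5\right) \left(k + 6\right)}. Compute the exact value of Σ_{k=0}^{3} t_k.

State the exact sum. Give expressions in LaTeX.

Σ = 37/840

Step 1: r(k) = (k + 3)/(k + 7).
Factor: A=k + 3; B=k + 7; C=1.
Solve (k + 3)·f(k+1) − (k + 6)·f(k) = 1.
Bound: deg f ≤ 3.
Solve for f: f(k) = k*(k**2 + 12*k + 47)/180 (degree 3 ≤ 3).
So s_k = (B(k−1)f/C)·t_k = (k*(k + 6)*(k**2 + 12*k + 47)/180)·t_k = k*(k**2 + 12*k + 47)/(20*(k + 3)*(k + 4)*(k + 5)).
Verify: 9/(k**4 + 18*k**3 + 119*k**2 + 342*k + 360) matches t_k.
Σ_(k=0)^(3) t_k = s_(4) − s_(0) = 37/840 − (0) = 37/840.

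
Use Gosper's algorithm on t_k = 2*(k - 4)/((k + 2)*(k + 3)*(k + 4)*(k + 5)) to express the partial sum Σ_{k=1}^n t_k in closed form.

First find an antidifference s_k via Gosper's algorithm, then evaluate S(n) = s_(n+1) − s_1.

S(n) = n*(-n**2 - 12*n - 107)/(60*(n**3 + 12*n**2 + 47*n + 60))

Ratio r(k) = (k - 3)*(k + 2)/((k - 4)*(k + 6)).
Take A(k)=k + 2, B(k)=k + 6, C(k)=k - 4.
Solve (k + 2)·f(k+1) − (k + 5)·f(k) = k - 4.
Degrees (1,1,1) ⇒ d ≤ 3.
Match coefficients ⇒ f(k) = -k*(k**2 + 9*k + 38)/24.
R(k) = B(k−1)·f(k)/C(k) = -k*(k + 5)*(k**2 + 9*k + 38)/(24*(k - 4)); s_k = R·t_k = k*(-k**2 - 9*k - 38)/(12*(k + 2)*(k + 3)*(k + 4)).
Check: Δs_k = 2*(k - 4)/(k**4 + 14*k**3 + 71*k**2 + 154*k + 120). ✓
Σ_(k=1)^n t_k = s_(n+1) − s_(1) = ((-n**3 - 12*n**2 - 59*n - 48)/(12*(n**3 + 12*n**2 + 47*n + 60))) − (-1/15), i.e. n*(-n**2 - 12*n - 107)/(60*(n**3 + 12*n**2 + 47*n + 60)).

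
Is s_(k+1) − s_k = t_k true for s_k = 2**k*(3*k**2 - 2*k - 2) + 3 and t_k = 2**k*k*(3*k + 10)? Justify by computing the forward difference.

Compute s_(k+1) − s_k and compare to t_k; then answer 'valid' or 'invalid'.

Valid: the claim telescopes to t_k.

s_(k+1) = 2**(k + 1)*(-2*k + 3*(k + 1)**2 - 4) + 3
s_(k+1) − s_k = 2**k*k*(3*k + 10)
(s_(k+1) − s_k) − t_k = 0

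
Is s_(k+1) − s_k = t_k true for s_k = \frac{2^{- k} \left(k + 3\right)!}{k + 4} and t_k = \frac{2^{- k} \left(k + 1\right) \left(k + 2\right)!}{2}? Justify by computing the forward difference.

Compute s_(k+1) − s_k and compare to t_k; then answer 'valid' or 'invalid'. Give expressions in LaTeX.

s_(k+1) = factorial(k + 4)/(2*2**k*(k + 5))
s_(k+1) − s_k = (k**2 + 6*k + 6)*factorial(k + 3)/(2*2**k*(k + 4)*(k + 5))
(s_(k+1) − s_k) − t_k = -(k**2 + 5*k + 2)*factorial(k + 2)/(2*2**k*(k + 4)*(k + 5))

Invalid: residual - \frac{2^{- k} \left(k^{2} + 5 k + 2\right) \left(k + 2\right)!}{2 \left(k + 4\right) \left(k + 5\right)} ≠ 0.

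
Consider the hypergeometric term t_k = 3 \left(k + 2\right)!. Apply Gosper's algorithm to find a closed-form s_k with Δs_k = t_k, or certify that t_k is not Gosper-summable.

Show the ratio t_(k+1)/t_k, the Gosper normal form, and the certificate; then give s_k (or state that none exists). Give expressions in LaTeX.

r(k) = k + 3 after simplifying.
Take A(k)=k + 3, B(k)=1, C(k)=1.
Set up (k + 3)·f(k+1) − (1)·f(k) − (1) = 0.
From deg A=1, deg B=0, deg C=0: d=-1.
Bound -1 < 0, so the key equation has no polynomial solution.

no hypergeometric antidifference exists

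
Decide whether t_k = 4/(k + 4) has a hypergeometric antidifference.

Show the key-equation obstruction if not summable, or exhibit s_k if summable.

No; the coefficient equations for f are inconsistent.

Compute t_(k+1)/t_k: get (k + 4)/(k + 5).
So A=k + 4 and B=k + 5, with C=1.
Set up (k + 4)·f(k+1) − (k + 4)·f(k) − (1) = 0.
d = 0 from the (1,1,0) case.
Generic f = c0 gives residual -1; -1 = 0 cannot hold, so t_k is not Gosper-summable.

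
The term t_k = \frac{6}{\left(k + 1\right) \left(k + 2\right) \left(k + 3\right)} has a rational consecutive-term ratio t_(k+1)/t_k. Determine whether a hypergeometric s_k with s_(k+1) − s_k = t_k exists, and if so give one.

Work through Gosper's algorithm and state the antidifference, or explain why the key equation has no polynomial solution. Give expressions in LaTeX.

s_k = \frac{3 k \left(k + 3\right)}{2 \left(k + 1\right) \left(k + 2\right)}

The ratio is (k + 1)/(k + 4).
Take A(k)=k + 1, B(k)=k + 4, C(k)=1.
Key eq: (k + 1)·f(k+1) = (k + 3)·f(k) + (1).
deg f ≤ 2 (via 1,1,0).
Coefficient equations give f(k) = k*(k + 3)/4.
Then R = B(k−1)f/C = k*(k + 3)**2/4, so s_k = R(k)·t_k = 3*k*(k + 3)/(2*(k + 1)*(k + 2)).
Check: Δs_k = 6/(k**3 + 6*k**2 + 11*k + 6). ✓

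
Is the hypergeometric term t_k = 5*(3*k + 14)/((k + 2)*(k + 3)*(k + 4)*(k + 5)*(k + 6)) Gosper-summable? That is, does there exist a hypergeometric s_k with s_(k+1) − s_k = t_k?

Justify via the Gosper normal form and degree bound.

Yes. s_k = k*(k**2 + 10*k + 31)/(6*(k**3 + 10*k**2 + 31*k + 30)).

Compute t_(k+1)/t_k: get (k + 2)*(3*k + 17)/((k + 7)*(3*k + 14)).
So A=k + 2 and B=k + 7, with C=k + 14/3.
Key eq: (k + 2)·f(k+1) = (k + 6)·f(k) + (k + 14/3).
Bound: deg f ≤ 4.
A polynomial solution: f(k) = k*(k + 4)*(k**2 + 10*k + 31)/90.
Then R = B(k−1)f/C = k*(k + 4)*(k + 6)*(k**2 + 10*k + 31)/(30*(3*k + 14)), so s_k = R(k)·t_k = k*(k**2 + 10*k + 31)/(6*(k**3 + 10*k**2 + 31*k + 30)).
s_(k+1) − s_k = 5*(3*k + 14)/(k**5 + 20*k**4 + 155*k**3 + 580*k**2 + 1044*k + 720) = t_k.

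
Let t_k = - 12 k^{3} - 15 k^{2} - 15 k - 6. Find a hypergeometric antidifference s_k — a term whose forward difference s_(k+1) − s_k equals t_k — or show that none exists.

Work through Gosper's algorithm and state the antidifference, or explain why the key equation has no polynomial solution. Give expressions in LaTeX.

s_k = k \left(- 3 k^{3} + k^{2} - 3 k - 1\right)

Compute t_(k+1)/t_k: get (4*k**3 + 17*k**2 + 27*k + 16)/(4*k**3 + 5*k**2 + 5*k + 2).
So A=1 and B=1, with C=k**3 + 5*k**2/4 + 5*k/4 + 1/2.
Key eq: (1)·f(k+1) = (1)·f(k) + (k**3 + 5*k**2/4 + 5*k/4 + 1/2).
d = 4 from the (0,0,3) case.
Match coefficients ⇒ f(k) = k*(3*k**3 - k**2 + 3*k + 1)/12.
So s_k = (B(k−1)f/C)·t_k = (k*(3*k**3 - k**2 + 3*k + 1)/(3*(4*k**3 + 5*k**2 + 5*k + 2)))·t_k = k*(-3*k**3 + k**2 - 3*k - 1).
Check: Δs_k = -12*k**3 - 15*k**2 - 15*k - 6. ✓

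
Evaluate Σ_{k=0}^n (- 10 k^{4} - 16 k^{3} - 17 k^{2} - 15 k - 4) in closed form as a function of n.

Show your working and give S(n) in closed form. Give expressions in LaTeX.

S(n) = - 2 n^{5} - 9 n^{4} - 17 n^{3} - 20 n^{2} - 14 n - 4

Ratio r(k) = (10*k**4 + 56*k**3 + 125*k**2 + 137*k + 62)/(10*k**4 + 16*k**3 + 17*k**2 + 15*k + 4).
Factor: A=1; B=1; C=k**4 + 8*k**3/5 + 17*k**2/10 + 3*k/2 + 2/5.
Key eq: (1)·f(k+1) = (1)·f(k) + (k**4 + 8*k**3/5 + 17*k**2/10 + 3*k/2 + 2/5).
Bound: deg f ≤ 5.
A polynomial solution: f(k) = k*(k + 1)*(2*k**3 - 3*k**2 + 4*k - 1)/10.
R(k) = B(k−1)·f(k)/C(k) = k*(2*k**3 - 3*k**2 + 4*k - 1)/(10*k**3 + 6*k**2 + 11*k + 4); s_k = R·t_k = k*(-2*k**4 + k**3 - k**2 - 3*k + 1).
s_(k+1) − s_k = -10*k**4 - 16*k**3 - 17*k**2 - 15*k - 4 = t_k.
Σ_(k=0)^n t_k = s_(n+1) − s_(0) = (-2*n**5 - 9*n**4 - 17*n**3 - 20*n**2 - 14*n - 4) − (0), i.e. -2*n**5 - 9*n**4 - 17*n**3 - 20*n**2 - 14*n - 4.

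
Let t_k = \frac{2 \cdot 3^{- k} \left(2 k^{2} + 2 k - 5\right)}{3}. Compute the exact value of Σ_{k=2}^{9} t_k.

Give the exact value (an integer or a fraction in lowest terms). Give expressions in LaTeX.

Σ = 91616/59049

Step 1: r(k) = (2*k**2 + 6*k - 1)/(3*(2*k**2 + 2*k - 5)).
A = 1/3, B = 1, C = k**2 + k - 5/2.
Set up (1/3)·f(k+1) − (1)·f(k) − (k**2 + k - 5/2) = 0.
Degrees (0,0,2) ⇒ d ≤ 2.
Coefficient equations give f(k) = -3*(k**2 + 2*k - 1)/2.
R(k) = B(k−1)·f(k)/C(k) = -3*(k**2 + 2*k - 1)/(2*k**2 + 2*k - 5); s_k = R·t_k = 2*(-k**2 - 2*k + 1)/3**k.
s_(k+1) − s_k = 2*(2*k**2 + 2*k - 5)/(3*3**k) = t_k.
Sum = s_(10) − s_(2); s_(10) = -238/59049, s_(2) = -14/9 ⇒ 91616/59049.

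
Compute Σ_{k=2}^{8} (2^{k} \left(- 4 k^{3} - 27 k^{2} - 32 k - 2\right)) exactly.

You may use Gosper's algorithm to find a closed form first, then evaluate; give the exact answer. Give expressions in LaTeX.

Σ = -1596800

Ratio r(k) = 2*(4*k**3 + 39*k**2 + 98*k + 65)/(4*k**3 + 27*k**2 + 32*k + 2).
So A=2 and B=1, with C=k**3 + 27*k**2/4 + 8*k + 1/2.
f must satisfy (2)·f(k+1) − (1)·f(k) = k**3 + 27*k**2/4 + 8*k + 1/2.
From deg A=0, deg B=0, deg C=3: d=3.
Solve for f: f(k) = (4*k**3 + 3*k**2 - 4*k - 4)/4 (degree 3 ≤ 3).
Certificate R = B(k−1)f/C = (4*k**3 + 3*k**2 - 4*k - 4)/(4*k**3 + 27*k**2 + 32*k + 2) gives s_k = 2**k*(-4*k**3 - 3*k**2 + 4*k + 4).
Δs = 2**k*(-4*k**3 - 27*k**2 - 32*k - 2), as required.
Σ_(k=2)^(8) t_k = s_(9) − s_(2) = -1596928 − (-128) = -1596800.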